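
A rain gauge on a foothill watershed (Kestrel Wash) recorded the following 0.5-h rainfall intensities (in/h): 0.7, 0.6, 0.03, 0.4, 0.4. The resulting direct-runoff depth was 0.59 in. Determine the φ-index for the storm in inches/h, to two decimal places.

φ ≈ 0.23 in/h

Only the 4 blocks with intensity above φ contribute runoff: 0.7, 0.6, 0.4, 0.4 in/h.
Σ(I−φ)·Δt = d  ⇒  (0.7+0.6+0.4+0.4 − 4φ)·0.5 = 0.59
φ = (2.100 − 0.59/0.5) / 4 = 0.23 in/h.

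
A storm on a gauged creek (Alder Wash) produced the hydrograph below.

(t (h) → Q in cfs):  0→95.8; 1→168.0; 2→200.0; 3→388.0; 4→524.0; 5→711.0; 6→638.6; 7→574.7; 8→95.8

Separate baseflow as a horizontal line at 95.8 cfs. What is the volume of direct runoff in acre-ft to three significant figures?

Direct-runoff ordinates (Q − Q_b): 0.0, 72.2, 104.2, 292.2, 428.2, 615.2, 542.8, 478.9, 0.0 cfs.
ΣQ_DR = 2534 cfs.
With Δt = 1 h = 3600 s, V = ΣQ_DR · Δt = 2534 × 3600 = 9.12 × 10^6 ft³ = 209 acre-ft.

V ≈ 209 acre-ft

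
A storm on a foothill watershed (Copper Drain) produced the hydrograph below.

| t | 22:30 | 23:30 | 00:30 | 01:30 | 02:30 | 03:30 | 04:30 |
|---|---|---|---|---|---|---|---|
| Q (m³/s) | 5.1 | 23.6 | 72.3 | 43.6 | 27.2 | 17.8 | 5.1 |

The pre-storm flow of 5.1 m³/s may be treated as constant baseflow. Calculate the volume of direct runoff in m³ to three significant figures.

Direct-runoff ordinates (Q − Q_b): 0.0, 18.5, 67.2, 38.5, 22.1, 12.7, 0.0 m³/s.
ΣQ_DR = 159.0 m³/s.
With Δt = 1 h = 3600 s, V = ΣQ_DR · Δt = 159.0 × 3600 = 5.72 × 10^5 m³.

V ≈ 5.72 × 10^5 m³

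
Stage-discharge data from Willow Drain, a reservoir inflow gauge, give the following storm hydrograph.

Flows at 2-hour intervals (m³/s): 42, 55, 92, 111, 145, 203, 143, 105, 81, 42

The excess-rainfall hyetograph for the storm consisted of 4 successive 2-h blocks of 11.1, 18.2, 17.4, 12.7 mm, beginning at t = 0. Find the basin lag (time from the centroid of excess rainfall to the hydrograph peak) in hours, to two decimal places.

Centroid of excess rainfall: t_c = Σ P_i·t̄_i / ΣP_i = 4.0673 h (block centres at 1, 3, 5, 7 h).
Hydrograph peak occurs at t = 10 h, so basin lag t_L = 10 − 4.0673 = 5.93 h.

t_L ≈ 5.93 h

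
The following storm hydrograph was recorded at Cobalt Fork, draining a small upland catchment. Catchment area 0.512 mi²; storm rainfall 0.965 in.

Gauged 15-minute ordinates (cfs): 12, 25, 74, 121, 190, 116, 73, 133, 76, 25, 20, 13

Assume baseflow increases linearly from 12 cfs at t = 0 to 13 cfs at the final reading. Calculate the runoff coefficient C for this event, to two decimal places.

ΣQ_DR = 728.0 cfs; V = ΣQ_DR·Δt = 6.552 × 10^5 ft³.
Runoff depth d = V / A = 0.5508 in.
C = d / P = 0.5508 / 0.965 = 0.57.

C ≈ 0.57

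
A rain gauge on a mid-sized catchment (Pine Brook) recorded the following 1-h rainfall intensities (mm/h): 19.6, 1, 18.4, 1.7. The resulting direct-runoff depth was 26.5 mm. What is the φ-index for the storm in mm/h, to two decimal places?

φ ≈ 5.75 mm/h

Only the 2 blocks with intensity above φ contribute runoff: 19.6, 18.4 mm/h.
Σ(I−φ)·Δt = d  ⇒  (19.6+18.4 − 2φ)·1 = 26.5
φ = (38.00 − 26.5/1) / 2 = 5.75 mm/h.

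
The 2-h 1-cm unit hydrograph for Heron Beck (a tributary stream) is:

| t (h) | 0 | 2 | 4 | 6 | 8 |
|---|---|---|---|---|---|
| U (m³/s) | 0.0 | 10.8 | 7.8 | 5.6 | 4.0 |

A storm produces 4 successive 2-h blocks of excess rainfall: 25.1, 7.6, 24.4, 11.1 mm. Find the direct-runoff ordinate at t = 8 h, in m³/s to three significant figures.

Q ≈ 45.3 m³/s

By discrete convolution, Q_j = Σ (P_i / 10 mm) · U_{j−i}.
At t = 8 h (j=4): Q = (25.1/10)·4.0 + (7.6/10)·5.6 + (24.4/10)·7.8 + (11.1/10)·10.8 = 45.3 m³/s.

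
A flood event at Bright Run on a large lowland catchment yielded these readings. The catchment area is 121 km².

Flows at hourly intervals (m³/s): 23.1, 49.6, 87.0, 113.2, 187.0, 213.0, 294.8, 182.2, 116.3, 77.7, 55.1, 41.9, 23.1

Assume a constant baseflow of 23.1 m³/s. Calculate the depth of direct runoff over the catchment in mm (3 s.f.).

d ≈ 34.6 mm

Direct runoff: 0.0, 26.5, 63.9, 90.1, 163.9, 189.9, 271.7, 159.1, 93.2, 54.6, 32.0, 18.8, 0.0 m³/s; ΣQ_DR = 1164 m³/s.
V = ΣQ_DR · Δt = 1164 × 3600 s = 4.189 × 10^6 m³.
Over A = 121 km², depth = V / A = 34.6 mm.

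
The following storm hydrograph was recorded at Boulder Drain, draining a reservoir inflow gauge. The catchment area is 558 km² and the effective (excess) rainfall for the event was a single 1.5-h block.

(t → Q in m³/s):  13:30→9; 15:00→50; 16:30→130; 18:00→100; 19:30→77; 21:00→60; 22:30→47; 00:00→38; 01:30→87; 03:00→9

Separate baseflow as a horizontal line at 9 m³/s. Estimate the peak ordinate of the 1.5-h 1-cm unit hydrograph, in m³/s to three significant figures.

U_p ≈ 242 m³/s

Direct runoff: 0.0, 41.0, 121.0, 91.0, 68.0, 51.0, 38.0, 29.0, 78.0, 0.0 m³/s; ΣQ_DR = 517.0 m³/s, peak = 121.0 m³/s.
Runoff depth d = ΣQ_DR·Δt / A = 517.0 × 5400 / (558 km²) = 5.003 mm.
The 1-cm UH is the DRH scaled by (10 mm)/d, so U_p = 121.0 × 10/5.003 = 242 m³/s.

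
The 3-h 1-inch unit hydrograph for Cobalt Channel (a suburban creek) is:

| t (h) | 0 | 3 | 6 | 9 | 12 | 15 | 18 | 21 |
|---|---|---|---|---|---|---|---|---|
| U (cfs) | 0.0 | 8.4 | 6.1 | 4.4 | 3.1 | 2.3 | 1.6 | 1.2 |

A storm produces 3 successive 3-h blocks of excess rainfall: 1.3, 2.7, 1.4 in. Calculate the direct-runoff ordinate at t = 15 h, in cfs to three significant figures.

By discrete convolution, Q_j = Σ (P_i / 1 in) · U_{j−i}.
At t = 15 h (j=5): Q = (1.3/1)·2.3 + (2.7/1)·3.1 + (1.4/1)·4.4 = 17.5 cfs.

Q ≈ 17.5 cfs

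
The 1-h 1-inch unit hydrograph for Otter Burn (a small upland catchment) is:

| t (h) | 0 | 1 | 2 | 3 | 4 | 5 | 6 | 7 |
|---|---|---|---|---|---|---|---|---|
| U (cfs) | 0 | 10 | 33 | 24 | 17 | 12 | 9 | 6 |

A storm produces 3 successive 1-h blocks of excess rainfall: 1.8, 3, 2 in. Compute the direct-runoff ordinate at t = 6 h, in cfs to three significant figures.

By discrete convolution, Q_j = Σ (P_i / 1 in) · U_{j−i}.
At t = 6 h (j=6): Q = (1.8/1)·9 + (3/1)·12 + (2/1)·17 = 86.2 cfs.

Q ≈ 86.2 cfs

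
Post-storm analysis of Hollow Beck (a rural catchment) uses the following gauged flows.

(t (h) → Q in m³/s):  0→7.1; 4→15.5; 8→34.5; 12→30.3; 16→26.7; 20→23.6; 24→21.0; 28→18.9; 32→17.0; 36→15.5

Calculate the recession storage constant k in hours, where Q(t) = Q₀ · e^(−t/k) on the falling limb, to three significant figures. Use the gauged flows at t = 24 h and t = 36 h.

k ≈ 39.5 h

On the falling limb, Q drops from 21.0 to 15.5 m³/s between t = 24 h and t = 36 h (Δt = 12 h).
k = −Δt / ln(Q₂/Q₁) = −12 / ln(15.5/21.0) = 39.5 h.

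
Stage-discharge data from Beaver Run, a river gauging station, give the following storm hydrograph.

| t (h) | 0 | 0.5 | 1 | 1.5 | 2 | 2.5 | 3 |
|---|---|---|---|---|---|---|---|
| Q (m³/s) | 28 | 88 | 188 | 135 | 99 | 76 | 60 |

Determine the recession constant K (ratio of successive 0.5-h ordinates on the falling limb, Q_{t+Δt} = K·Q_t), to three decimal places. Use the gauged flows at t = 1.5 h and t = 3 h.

K ≈ 0.763

Using the recession-limb readings at t = 1.5 h and t = 3 h: Q falls from 135 to 60 m³/s over 3 intervals.
K = (Q₂/Q₁)^(1/3) = (60/135)^(1/3) = 0.763.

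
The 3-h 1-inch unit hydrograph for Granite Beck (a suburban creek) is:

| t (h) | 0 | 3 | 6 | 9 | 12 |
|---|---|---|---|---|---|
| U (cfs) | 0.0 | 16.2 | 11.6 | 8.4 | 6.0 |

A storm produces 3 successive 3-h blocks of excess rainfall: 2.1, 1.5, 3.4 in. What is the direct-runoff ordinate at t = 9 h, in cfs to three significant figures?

Q ≈ 90.1 cfs

By discrete convolution, Q_j = Σ (P_i / 1 in) · U_{j−i}.
At t = 9 h (j=3): Q = (2.1/1)·8.4 + (1.5/1)·11.6 + (3.4/1)·16.2 = 90.1 cfs.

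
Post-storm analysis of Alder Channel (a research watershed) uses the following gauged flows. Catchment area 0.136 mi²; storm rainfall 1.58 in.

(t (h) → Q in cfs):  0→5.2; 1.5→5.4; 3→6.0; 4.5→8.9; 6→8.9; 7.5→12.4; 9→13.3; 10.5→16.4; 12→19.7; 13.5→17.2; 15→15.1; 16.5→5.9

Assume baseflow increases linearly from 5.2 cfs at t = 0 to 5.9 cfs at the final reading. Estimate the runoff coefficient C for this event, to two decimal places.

ΣQ_DR = 67.80 cfs; V = ΣQ_DR·Δt = 3.661 × 10^5 ft³.
Runoff depth d = V / A = 1.159 in.
C = d / P = 1.159 / 1.58 = 0.73.

C ≈ 0.73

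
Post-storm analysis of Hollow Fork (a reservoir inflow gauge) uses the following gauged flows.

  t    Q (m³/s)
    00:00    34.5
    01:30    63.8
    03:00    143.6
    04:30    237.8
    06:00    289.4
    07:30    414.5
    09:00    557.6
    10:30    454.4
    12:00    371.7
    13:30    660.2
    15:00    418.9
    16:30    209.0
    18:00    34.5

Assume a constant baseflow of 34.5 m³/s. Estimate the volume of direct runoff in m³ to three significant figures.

Direct-runoff ordinates (Q − Q_b): 0.0, 29.3, 109.1, 203.3, 254.9, 380.0, 523.1, 419.9, 337.2, 625.7, 384.4, 174.5, 0.0 m³/s.
ΣQ_DR = 3441 m³/s.
With Δt = 1.5 h = 5400 s, V = ΣQ_DR · Δt = 3441 × 5400 = 1.86 × 10^7 m³.

V ≈ 1.86 × 10^7 m³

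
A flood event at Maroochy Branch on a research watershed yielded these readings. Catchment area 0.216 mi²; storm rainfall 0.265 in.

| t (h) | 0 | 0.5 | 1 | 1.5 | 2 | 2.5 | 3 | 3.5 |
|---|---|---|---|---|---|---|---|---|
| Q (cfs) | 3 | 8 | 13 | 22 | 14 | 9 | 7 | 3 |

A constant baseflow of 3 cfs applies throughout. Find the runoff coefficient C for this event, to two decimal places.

C ≈ 0.74

ΣQ_DR = 55.00 cfs; V = ΣQ_DR·Δt = 99000 ft³.
Runoff depth d = V / A = 0.1973 in.
C = d / P = 0.1973 / 0.265 = 0.74.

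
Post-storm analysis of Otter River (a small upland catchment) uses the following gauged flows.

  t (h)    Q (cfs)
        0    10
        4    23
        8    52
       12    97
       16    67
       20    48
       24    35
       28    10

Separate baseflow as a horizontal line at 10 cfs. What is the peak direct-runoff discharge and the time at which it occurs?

Subtracting baseflow gives direct-runoff ordinates: 0.0, 13.0, 42.0, 87.0, 57.0, 38.0, 25.0, 0.0 cfs.
The maximum is 87.0 cfs, occurring at the reading for t = 12 h.

Q_p = 87.0 cfs at t = 12 h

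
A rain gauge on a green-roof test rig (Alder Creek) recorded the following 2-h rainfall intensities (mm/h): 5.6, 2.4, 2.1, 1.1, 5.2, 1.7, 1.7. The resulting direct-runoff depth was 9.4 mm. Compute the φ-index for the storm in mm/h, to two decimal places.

φ ≈ 3.05 mm/h

Only the 2 blocks with intensity above φ contribute runoff: 5.6, 5.2 mm/h.
Σ(I−φ)·Δt = d  ⇒  (5.6+5.2 − 2φ)·2 = 9.4
φ = (10.80 − 9.4/2) / 2 = 3.05 mm/h.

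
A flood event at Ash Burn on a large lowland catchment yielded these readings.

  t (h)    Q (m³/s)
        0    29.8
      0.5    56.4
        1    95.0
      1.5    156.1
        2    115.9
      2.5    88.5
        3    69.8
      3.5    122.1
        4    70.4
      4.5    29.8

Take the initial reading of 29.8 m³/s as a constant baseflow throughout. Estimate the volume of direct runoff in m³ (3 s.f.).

Direct-runoff ordinates (Q − Q_b): 0.0, 26.6, 65.2, 126.3, 86.1, 58.7, 40.0, 92.3, 40.6, 0.0 m³/s.
ΣQ_DR = 535.8 m³/s.
With Δt = 0.5 h = 1800 s, V = ΣQ_DR · Δt = 535.8 × 1800 = 9.64 × 10^5 m³.

V ≈ 9.64 × 10^5 m³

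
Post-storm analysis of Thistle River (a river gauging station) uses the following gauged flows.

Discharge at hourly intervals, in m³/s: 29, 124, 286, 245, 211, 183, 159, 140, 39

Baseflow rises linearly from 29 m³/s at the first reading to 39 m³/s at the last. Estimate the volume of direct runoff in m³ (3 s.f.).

V ≈ 4.00 × 10^6 m³

Direct-runoff ordinates (Q − Q_b): 0.00, 93.75, 254.50, 212.25, 177.00, 147.75, 122.50, 102.25, 0.00 m³/s.
ΣQ_DR = 1110 m³/s.
With Δt = 1 h = 3600 s, V = ΣQ_DR · Δt = 1110 × 3600 = 4.00 × 10^6 m³.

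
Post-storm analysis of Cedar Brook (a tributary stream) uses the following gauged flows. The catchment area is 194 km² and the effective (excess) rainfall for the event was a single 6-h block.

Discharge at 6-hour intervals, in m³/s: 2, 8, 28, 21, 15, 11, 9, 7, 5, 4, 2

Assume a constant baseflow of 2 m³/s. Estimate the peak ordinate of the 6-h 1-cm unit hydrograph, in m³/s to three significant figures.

Direct runoff: 0.0, 6.0, 26.0, 19.0, 13.0, 9.0, 7.0, 5.0, 3.0, 2.0, 0.0 m³/s; ΣQ_DR = 90.00 m³/s, peak = 26.0 m³/s.
Runoff depth d = ΣQ_DR·Δt / A = 90.00 × 21600 / (194 km²) = 10.02 mm.
The 1-cm UH is the DRH scaled by (10 mm)/d, so U_p = 26.0 × 10/10.02 = 25.9 m³/s.

U_p ≈ 25.9 m³/s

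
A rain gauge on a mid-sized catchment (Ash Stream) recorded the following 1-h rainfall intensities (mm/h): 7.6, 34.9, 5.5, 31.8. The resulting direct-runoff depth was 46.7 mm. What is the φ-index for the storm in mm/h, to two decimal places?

φ ≈ 10.00 mm/h

Only the 2 blocks with intensity above φ contribute runoff: 34.9, 31.8 mm/h.
Σ(I−φ)·Δt = d  ⇒  (34.9+31.8 − 2φ)·1 = 46.7
φ = (66.70 − 46.7/1) / 2 = 10.00 mm/h.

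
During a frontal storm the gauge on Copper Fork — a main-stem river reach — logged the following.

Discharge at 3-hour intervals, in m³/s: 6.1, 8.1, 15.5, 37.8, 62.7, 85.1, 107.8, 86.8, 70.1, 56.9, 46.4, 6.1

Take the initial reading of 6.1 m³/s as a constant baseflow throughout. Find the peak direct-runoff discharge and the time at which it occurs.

Subtracting baseflow gives direct-runoff ordinates: 0.0, 2.0, 9.4, 31.7, 56.6, 79.0, 101.7, 80.7, 64.0, 50.8, 40.3, 0.0 m³/s.
The maximum is 101.7 m³/s, occurring at the reading for t = 18 h.

Q_p = 101.7 m³/s at t = 18 h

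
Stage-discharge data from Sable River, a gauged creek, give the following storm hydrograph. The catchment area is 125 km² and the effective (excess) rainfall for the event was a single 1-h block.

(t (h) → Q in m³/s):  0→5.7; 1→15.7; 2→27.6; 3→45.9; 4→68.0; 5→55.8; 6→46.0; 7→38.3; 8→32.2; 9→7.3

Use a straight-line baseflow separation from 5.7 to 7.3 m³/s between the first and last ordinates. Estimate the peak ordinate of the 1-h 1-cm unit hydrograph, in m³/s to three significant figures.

Direct runoff: 0.00, 9.82, 21.54, 39.67, 61.59, 49.21, 39.23, 31.36, 25.08, 0.00 m³/s; ΣQ_DR = 277.5 m³/s, peak = 61.59 m³/s.
Runoff depth d = ΣQ_DR·Δt / A = 277.5 × 3600 / (125 km²) = 7.992 mm.
The 1-cm UH is the DRH scaled by (10 mm)/d, so U_p = 61.59 × 10/7.992 = 77.1 m³/s.

U_p ≈ 77.1 m³/s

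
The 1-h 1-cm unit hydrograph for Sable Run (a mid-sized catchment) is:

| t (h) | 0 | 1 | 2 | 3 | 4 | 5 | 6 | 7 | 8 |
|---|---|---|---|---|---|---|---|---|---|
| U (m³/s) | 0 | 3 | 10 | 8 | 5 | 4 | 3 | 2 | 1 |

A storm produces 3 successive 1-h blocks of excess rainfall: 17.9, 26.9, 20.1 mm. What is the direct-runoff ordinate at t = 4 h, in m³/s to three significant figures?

By discrete convolution, Q_j = Σ (P_i / 10 mm) · U_{j−i}.
At t = 4 h (j=4): Q = (17.9/10)·5 + (26.9/10)·8 + (20.1/10)·10 = 50.6 m³/s.

Q ≈ 50.6 m³/s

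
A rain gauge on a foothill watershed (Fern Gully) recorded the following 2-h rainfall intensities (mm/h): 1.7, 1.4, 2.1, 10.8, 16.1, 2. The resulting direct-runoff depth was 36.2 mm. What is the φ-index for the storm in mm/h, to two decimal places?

Only the 2 blocks with intensity above φ contribute runoff: 10.8, 16.1 mm/h.
Σ(I−φ)·Δt = d  ⇒  (10.8+16.1 − 2φ)·2 = 36.2
φ = (26.90 − 36.2/2) / 2 = 4.40 mm/h.

φ ≈ 4.40 mm/h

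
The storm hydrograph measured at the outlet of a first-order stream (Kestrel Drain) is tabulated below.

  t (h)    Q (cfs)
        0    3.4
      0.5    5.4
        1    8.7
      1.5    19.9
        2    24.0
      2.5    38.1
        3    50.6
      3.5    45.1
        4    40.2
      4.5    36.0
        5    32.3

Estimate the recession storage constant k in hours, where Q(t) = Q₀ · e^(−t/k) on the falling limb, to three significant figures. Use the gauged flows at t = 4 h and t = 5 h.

On the falling limb, Q drops from 40.2 to 32.3 cfs between t = 4 h and t = 5 h (Δt = 1 h).
k = −Δt / ln(Q₂/Q₁) = −1 / ln(32.3/40.2) = 4.57 h.

k ≈ 4.57 h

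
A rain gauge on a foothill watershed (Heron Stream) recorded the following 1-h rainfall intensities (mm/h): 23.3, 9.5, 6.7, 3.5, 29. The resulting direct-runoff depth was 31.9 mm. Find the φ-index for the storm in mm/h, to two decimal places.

Only the 2 blocks with intensity above φ contribute runoff: 23.3, 29 mm/h.
Σ(I−φ)·Δt = d  ⇒  (23.3+29 − 2φ)·1 = 31.9
φ = (52.30 − 31.9/1) / 2 = 10.20 mm/h.

φ ≈ 10.20 mm/h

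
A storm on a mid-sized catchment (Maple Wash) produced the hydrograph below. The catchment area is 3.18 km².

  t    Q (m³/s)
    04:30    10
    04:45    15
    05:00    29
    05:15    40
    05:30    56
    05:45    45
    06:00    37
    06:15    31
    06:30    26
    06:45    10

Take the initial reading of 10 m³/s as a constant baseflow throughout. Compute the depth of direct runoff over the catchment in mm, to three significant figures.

d ≈ 56.3 mm

Direct runoff: 0.0, 5.0, 19.0, 30.0, 46.0, 35.0, 27.0, 21.0, 16.0, 0.0 m³/s; ΣQ_DR = 199.0 m³/s.
V = ΣQ_DR · Δt = 199.0 × 900 s = 1.791 × 10^5 m³.
Over A = 3.18 km², depth = V / A = 56.3 mm.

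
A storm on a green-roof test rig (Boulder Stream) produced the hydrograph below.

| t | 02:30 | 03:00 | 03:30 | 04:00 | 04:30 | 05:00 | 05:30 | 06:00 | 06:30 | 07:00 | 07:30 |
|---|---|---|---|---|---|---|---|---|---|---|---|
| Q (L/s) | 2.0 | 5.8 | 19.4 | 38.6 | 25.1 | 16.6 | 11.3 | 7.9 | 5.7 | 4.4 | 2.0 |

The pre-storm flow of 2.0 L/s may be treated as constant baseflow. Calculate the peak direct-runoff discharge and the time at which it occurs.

Subtracting baseflow gives direct-runoff ordinates: 0.0, 3.8, 17.4, 36.6, 23.1, 14.6, 9.3, 5.9, 3.7, 2.4, 0.0 L/s.
The maximum is 36.6 L/s, occurring at the reading for t = 04:00.

Q_p = 36.6 L/s at t = 04:00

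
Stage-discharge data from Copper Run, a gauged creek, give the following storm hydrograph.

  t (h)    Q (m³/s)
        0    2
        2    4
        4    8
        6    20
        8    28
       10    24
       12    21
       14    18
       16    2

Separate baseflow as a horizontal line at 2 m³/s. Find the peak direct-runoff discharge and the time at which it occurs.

Q_p = 26.0 m³/s at t = 8 h

Subtracting baseflow gives direct-runoff ordinates: 0.0, 2.0, 6.0, 18.0, 26.0, 22.0, 19.0, 16.0, 0.0 m³/s.
The maximum is 26.0 m³/s, occurring at the reading for t = 8 h.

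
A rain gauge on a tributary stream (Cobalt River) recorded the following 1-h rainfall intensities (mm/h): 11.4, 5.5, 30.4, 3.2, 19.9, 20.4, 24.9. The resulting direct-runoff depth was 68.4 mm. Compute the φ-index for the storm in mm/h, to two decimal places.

φ ≈ 7.72 mm/h

Only the 5 blocks with intensity above φ contribute runoff: 11.4, 30.4, 19.9, 20.4, 24.9 mm/h.
Σ(I−φ)·Δt = d  ⇒  (11.4+30.4+19.9+20.4+24.9 − 5φ)·1 = 68.4
φ = (107.0 − 68.4/1) / 5 = 7.72 mm/h.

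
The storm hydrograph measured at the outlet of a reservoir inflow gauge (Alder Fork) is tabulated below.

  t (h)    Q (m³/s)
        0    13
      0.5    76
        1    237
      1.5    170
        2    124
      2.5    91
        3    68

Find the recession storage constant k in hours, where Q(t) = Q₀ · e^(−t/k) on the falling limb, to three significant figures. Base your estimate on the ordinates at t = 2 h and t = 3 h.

k ≈ 1.66 h

On the falling limb, Q drops from 124 to 68 m³/s between t = 2 h and t = 3 h (Δt = 1 h).
k = −Δt / ln(Q₂/Q₁) = −1 / ln(68/124) = 1.66 h.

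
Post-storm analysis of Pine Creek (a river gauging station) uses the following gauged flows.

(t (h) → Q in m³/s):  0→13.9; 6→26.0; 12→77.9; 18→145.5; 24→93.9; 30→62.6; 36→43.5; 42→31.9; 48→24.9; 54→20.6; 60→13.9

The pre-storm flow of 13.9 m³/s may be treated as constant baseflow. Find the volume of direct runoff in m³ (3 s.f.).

Direct-runoff ordinates (Q − Q_b): 0.0, 12.1, 64.0, 131.6, 80.0, 48.7, 29.6, 18.0, 11.0, 6.7, 0.0 m³/s.
ΣQ_DR = 401.7 m³/s.
With Δt = 6 h = 21600 s, V = ΣQ_DR · Δt = 401.7 × 21600 = 8.68 × 10^6 m³.

V ≈ 8.68 × 10^6 m³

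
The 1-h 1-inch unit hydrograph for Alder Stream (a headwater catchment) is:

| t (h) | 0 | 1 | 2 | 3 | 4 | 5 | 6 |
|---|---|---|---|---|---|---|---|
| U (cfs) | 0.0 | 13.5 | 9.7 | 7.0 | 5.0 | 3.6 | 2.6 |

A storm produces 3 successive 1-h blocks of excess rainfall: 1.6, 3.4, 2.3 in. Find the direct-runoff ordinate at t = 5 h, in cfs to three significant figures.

Q ≈ 38.9 cfs

By discrete convolution, Q_j = Σ (P_i / 1 in) · U_{j−i}.
At t = 5 h (j=5): Q = (1.6/1)·3.6 + (3.4/1)·5.0 + (2.3/1)·7.0 = 38.9 cfs.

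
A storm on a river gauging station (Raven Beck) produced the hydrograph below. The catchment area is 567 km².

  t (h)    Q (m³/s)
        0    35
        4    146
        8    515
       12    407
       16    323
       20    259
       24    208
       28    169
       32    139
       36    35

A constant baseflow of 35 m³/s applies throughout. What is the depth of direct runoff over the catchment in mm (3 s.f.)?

d ≈ 47.9 mm

Direct runoff: 0.0, 111.0, 480.0, 372.0, 288.0, 224.0, 173.0, 134.0, 104.0, 0.0 m³/s; ΣQ_DR = 1886 m³/s.
V = ΣQ_DR · Δt = 1886 × 14400 s = 2.716 × 10^7 m³.
Over A = 567 km², depth = V / A = 47.9 mm.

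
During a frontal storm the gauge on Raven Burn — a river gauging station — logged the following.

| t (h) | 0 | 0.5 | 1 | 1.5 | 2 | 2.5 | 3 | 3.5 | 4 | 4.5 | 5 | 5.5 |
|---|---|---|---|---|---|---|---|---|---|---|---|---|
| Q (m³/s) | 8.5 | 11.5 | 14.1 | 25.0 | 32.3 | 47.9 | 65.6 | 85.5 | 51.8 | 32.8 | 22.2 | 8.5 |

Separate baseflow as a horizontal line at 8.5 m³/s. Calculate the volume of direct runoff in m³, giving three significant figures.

V ≈ 5.47 × 10^5 m³

Direct-runoff ordinates (Q − Q_b): 0.0, 3.0, 5.6, 16.5, 23.8, 39.4, 57.1, 77.0, 43.3, 24.3, 13.7, 0.0 m³/s.
ΣQ_DR = 303.7 m³/s.
With Δt = 0.5 h = 1800 s, V = ΣQ_DR · Δt = 303.7 × 1800 = 5.47 × 10^5 m³.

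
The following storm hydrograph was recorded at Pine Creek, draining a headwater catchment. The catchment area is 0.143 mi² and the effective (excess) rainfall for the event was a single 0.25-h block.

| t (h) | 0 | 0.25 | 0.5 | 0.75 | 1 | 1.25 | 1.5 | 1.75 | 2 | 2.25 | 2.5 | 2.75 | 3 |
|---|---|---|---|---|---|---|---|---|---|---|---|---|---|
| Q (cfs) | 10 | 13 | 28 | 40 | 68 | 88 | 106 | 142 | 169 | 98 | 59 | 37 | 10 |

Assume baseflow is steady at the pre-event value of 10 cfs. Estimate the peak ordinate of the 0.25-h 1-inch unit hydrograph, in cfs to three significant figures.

U_p ≈ 79.5 cfs

Direct runoff: 0.0, 3.0, 18.0, 30.0, 58.0, 78.0, 96.0, 132.0, 159.0, 88.0, 49.0, 27.0, 0.0 cfs; ΣQ_DR = 738.0 cfs, peak = 159.0 cfs.
Runoff depth d = ΣQ_DR·Δt / A = 738.0 × 900 / (0.143 mi²) = 1.999 in.
The 1-inch UH is the DRH scaled by (1 in)/d, so U_p = 159.0 × 1/1.999 = 79.5 cfs.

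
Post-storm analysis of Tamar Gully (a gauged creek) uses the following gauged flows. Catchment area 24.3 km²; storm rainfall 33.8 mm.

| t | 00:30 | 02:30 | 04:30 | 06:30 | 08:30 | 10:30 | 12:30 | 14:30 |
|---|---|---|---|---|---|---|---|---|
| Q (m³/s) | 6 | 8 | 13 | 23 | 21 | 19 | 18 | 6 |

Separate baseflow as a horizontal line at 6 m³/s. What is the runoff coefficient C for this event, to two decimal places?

ΣQ_DR = 66.00 m³/s; V = ΣQ_DR·Δt = 4.752 × 10^5 m³.
Runoff depth d = V / A = 19.56 mm.
C = d / P = 19.56 / 33.8 = 0.58.

C ≈ 0.58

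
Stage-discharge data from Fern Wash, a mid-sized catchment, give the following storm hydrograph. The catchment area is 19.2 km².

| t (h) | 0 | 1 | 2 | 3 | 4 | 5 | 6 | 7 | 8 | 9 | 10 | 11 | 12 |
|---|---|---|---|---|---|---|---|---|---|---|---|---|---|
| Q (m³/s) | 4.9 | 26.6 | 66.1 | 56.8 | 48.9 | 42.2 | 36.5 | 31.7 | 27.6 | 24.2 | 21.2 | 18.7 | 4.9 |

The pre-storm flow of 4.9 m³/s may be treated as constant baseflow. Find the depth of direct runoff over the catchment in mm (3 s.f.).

d ≈ 65.0 mm

Direct runoff: 0.0, 21.7, 61.2, 51.9, 44.0, 37.3, 31.6, 26.8, 22.7, 19.3, 16.3, 13.8, 0.0 m³/s; ΣQ_DR = 346.6 m³/s.
V = ΣQ_DR · Δt = 346.6 × 3600 s = 1.248 × 10^6 m³.
Over A = 19.2 km², depth = V / A = 65.0 mm.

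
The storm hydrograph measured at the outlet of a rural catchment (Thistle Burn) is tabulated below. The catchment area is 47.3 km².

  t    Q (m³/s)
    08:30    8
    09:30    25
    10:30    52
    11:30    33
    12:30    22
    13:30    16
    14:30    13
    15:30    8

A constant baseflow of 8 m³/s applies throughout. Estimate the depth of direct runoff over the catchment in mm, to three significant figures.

d ≈ 8.60 mm

Direct runoff: 0.0, 17.0, 44.0, 25.0, 14.0, 8.0, 5.0, 0.0 m³/s; ΣQ_DR = 113.0 m³/s.
V = ΣQ_DR · Δt = 113.0 × 3600 s = 4.068 × 10^5 m³.
Over A = 47.3 km², depth = V / A = 8.60 mm.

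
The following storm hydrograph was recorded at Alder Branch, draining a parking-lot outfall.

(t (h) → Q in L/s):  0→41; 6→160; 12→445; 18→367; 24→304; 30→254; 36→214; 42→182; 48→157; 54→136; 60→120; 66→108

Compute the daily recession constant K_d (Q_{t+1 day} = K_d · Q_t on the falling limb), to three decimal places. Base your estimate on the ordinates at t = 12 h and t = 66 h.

K_d ≈ 0.533

Between t = 12 h and t = 66 h the flow falls from 445 to 108 L/s over 9×6 h = 54 h.
Per-interval ratio K = (108/445)^(1/9) = 0.8544; K_d = K^(24/6) = 0.533.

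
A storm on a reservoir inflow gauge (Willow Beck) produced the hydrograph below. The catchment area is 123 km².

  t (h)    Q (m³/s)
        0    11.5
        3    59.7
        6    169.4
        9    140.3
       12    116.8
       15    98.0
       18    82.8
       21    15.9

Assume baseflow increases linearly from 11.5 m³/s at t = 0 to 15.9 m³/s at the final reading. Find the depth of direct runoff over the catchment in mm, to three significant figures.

d ≈ 51.3 mm

Direct runoff: 0.00, 47.57, 156.64, 126.91, 102.79, 83.36, 67.53, 0.00 m³/s; ΣQ_DR = 584.8 m³/s.
V = ΣQ_DR · Δt = 584.8 × 10800 s = 6.316 × 10^6 m³.
Over A = 123 km², depth = V / A = 51.3 mm.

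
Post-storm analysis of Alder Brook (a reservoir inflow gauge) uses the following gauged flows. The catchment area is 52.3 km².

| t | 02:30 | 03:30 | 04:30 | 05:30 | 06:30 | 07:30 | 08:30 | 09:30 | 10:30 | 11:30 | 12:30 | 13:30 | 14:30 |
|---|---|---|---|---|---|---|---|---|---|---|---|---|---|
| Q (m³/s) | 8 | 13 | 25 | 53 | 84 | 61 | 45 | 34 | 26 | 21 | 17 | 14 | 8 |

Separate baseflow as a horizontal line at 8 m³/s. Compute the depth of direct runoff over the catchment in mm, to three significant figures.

Direct runoff: 0.0, 5.0, 17.0, 45.0, 76.0, 53.0, 37.0, 26.0, 18.0, 13.0, 9.0, 6.0, 0.0 m³/s; ΣQ_DR = 305.0 m³/s.
V = ΣQ_DR · Δt = 305.0 × 3600 s = 1.098 × 10^6 m³.
Over A = 52.3 km², depth = V / A = 21.0 mm.

d ≈ 21.0 mm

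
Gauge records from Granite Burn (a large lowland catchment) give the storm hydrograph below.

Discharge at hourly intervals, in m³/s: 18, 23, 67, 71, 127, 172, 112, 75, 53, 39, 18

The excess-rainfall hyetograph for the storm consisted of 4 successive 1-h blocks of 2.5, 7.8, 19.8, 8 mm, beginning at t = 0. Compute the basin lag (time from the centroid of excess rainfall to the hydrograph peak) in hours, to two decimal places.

Centroid of excess rainfall: t_c = Σ P_i·t̄_i / ΣP_i = 2.3740 h (block centres at 0.5, 1.5, 2.5, 3.5 h).
Hydrograph peak occurs at t = 5 h, so basin lag t_L = 5 − 2.3740 = 2.63 h.

t_L ≈ 2.63 h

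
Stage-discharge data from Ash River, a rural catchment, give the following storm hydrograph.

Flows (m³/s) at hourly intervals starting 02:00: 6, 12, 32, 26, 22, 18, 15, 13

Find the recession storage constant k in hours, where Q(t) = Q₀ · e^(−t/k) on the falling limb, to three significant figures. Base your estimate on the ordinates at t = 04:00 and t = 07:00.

On the falling limb, Q drops from 32 to 18 m³/s between t = 04:00 and t = 07:00 (Δt = 3 h).
k = −Δt / ln(Q₂/Q₁) = −3 / ln(18/32) = 5.21 h.

k ≈ 5.21 h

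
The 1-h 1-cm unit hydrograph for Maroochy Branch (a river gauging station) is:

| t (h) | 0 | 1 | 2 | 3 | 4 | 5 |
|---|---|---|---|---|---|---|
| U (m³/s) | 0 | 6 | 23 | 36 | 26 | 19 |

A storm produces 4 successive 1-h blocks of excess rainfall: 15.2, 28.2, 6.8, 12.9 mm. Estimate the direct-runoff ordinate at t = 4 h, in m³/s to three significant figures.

Q ≈ 164 m³/s

By discrete convolution, Q_j = Σ (P_i / 10 mm) · U_{j−i}.
At t = 4 h (j=4): Q = (15.2/10)·26 + (28.2/10)·36 + (6.8/10)·23 + (12.9/10)·6 = 164 m³/s.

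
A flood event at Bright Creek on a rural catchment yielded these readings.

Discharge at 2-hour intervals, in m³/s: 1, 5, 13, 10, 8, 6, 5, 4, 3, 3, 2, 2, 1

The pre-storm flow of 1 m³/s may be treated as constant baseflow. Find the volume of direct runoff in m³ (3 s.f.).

V ≈ 3.60 × 10^5 m³

Direct-runoff ordinates (Q − Q_b): 0.0, 4.0, 12.0, 9.0, 7.0, 5.0, 4.0, 3.0, 2.0, 2.0, 1.0, 1.0, 0.0 m³/s.
ΣQ_DR = 50.00 m³/s.
With Δt = 2 h = 7200 s, V = ΣQ_DR · Δt = 50.00 × 7200 = 3.60 × 10^5 m³.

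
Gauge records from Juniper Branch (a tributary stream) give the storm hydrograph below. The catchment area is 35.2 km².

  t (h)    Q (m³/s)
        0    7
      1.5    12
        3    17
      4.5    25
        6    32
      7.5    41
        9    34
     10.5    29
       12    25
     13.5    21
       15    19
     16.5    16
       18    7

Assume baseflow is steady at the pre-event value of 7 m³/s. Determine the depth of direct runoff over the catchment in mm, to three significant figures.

d ≈ 29.8 mm

Direct runoff: 0.0, 5.0, 10.0, 18.0, 25.0, 34.0, 27.0, 22.0, 18.0, 14.0, 12.0, 9.0, 0.0 m³/s; ΣQ_DR = 194.0 m³/s.
V = ΣQ_DR · Δt = 194.0 × 5400 s = 1.048 × 10^6 m³.
Over A = 35.2 km², depth = V / A = 29.8 mm.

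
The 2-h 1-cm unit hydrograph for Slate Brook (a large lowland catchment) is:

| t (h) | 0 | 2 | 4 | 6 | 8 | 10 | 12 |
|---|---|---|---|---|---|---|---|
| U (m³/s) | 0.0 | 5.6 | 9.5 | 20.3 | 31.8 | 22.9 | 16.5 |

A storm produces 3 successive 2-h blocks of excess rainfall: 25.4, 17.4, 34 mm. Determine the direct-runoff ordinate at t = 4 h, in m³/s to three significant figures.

By discrete convolution, Q_j = Σ (P_i / 10 mm) · U_{j−i}.
At t = 4 h (j=2): Q = (25.4/10)·9.5 + (17.4/10)·5.6 + (34/10)·0.0 = 33.9 m³/s.

Q ≈ 33.9 m³/s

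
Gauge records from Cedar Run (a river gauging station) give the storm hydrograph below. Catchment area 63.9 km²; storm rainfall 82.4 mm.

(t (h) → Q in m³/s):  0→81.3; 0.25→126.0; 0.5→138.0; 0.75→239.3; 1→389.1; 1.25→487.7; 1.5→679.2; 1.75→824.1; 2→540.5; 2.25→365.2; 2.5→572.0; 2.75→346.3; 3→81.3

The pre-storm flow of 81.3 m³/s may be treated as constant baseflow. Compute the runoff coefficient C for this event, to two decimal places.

ΣQ_DR = 3813 m³/s; V = ΣQ_DR·Δt = 3.432 × 10^6 m³.
Runoff depth d = V / A = 53.71 mm.
C = d / P = 53.71 / 82.4 = 0.65.

C ≈ 0.65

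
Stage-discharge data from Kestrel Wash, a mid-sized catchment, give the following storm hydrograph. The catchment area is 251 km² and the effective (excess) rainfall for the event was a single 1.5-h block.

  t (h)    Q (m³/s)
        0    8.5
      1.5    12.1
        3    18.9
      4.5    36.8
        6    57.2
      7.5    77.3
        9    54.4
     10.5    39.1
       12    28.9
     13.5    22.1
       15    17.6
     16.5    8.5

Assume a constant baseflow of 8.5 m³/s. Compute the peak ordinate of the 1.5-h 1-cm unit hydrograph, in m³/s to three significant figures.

U_p ≈ 114 m³/s

Direct runoff: 0.0, 3.6, 10.4, 28.3, 48.7, 68.8, 45.9, 30.6, 20.4, 13.6, 9.1, 0.0 m³/s; ΣQ_DR = 279.4 m³/s, peak = 68.8 m³/s.
Runoff depth d = ΣQ_DR·Δt / A = 279.4 × 5400 / (251 km²) = 6.011 mm.
The 1-cm UH is the DRH scaled by (10 mm)/d, so U_p = 68.8 × 10/6.011 = 114 m³/s.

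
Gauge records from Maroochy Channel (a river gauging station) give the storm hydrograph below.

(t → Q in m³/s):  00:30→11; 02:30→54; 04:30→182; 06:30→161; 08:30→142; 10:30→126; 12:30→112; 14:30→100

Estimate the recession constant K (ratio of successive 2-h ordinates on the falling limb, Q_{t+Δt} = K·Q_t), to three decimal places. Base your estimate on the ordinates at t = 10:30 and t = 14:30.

Using the recession-limb readings at t = 10:30 and t = 14:30: Q falls from 126 to 100 m³/s over 2 intervals.
K = (Q₂/Q₁)^(1/2) = (100/126)^(1/2) = 0.891.

K ≈ 0.891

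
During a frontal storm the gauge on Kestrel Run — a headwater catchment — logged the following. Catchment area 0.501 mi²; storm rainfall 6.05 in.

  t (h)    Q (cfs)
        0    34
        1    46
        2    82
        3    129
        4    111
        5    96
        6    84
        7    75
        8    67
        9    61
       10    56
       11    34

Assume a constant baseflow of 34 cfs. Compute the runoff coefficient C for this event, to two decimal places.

ΣQ_DR = 467.0 cfs; V = ΣQ_DR·Δt = 1.681 × 10^6 ft³.
Runoff depth d = V / A = 1.444 in.
C = d / P = 1.444 / 6.05 = 0.24.

C ≈ 0.24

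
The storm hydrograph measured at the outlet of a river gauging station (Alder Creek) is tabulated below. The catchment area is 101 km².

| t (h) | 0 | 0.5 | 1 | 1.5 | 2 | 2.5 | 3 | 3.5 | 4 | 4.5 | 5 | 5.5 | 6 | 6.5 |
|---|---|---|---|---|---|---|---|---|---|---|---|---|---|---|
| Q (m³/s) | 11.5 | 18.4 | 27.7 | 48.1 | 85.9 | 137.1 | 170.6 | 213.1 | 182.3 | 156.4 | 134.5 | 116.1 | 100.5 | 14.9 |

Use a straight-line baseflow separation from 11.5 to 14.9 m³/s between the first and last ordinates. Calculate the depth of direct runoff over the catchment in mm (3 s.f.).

d ≈ 22.0 mm

Direct runoff: 0.00, 6.64, 15.68, 35.82, 73.35, 124.29, 157.53, 199.77, 168.71, 142.55, 120.38, 101.72, 85.86, 0.00 m³/s; ΣQ_DR = 1232 m³/s.
V = ΣQ_DR · Δt = 1232 × 1800 s = 2.218 × 10^6 m³.
Over A = 101 km², depth = V / A = 22.0 mm.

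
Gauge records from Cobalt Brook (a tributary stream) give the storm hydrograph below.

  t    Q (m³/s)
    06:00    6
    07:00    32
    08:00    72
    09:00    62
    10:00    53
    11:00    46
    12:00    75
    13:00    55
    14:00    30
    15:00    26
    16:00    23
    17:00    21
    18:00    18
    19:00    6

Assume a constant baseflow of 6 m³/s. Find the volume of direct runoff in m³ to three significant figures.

V ≈ 1.59 × 10^6 m³

Direct-runoff ordinates (Q − Q_b): 0.0, 26.0, 66.0, 56.0, 47.0, 40.0, 69.0, 49.0, 24.0, 20.0, 17.0, 15.0, 12.0, 0.0 m³/s.
ΣQ_DR = 441.0 m³/s.
With Δt = 1 h = 3600 s, V = ΣQ_DR · Δt = 441.0 × 3600 = 1.59 × 10^6 m³.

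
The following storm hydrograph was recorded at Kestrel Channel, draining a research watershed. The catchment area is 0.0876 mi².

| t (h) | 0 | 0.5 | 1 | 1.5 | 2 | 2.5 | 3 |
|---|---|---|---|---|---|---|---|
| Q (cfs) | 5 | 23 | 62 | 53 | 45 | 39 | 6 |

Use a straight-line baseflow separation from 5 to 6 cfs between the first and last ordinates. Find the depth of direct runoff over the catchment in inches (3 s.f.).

Direct runoff: 0.00, 17.83, 56.67, 47.50, 39.33, 33.17, 0.00 cfs; ΣQ_DR = 194.5 cfs.
V = ΣQ_DR · Δt = 194.5 × 1800 s = 3.501 × 10^5 ft³.
Over A = 0.0876 mi², depth = V / A = 1.72 in.

d ≈ 1.72 in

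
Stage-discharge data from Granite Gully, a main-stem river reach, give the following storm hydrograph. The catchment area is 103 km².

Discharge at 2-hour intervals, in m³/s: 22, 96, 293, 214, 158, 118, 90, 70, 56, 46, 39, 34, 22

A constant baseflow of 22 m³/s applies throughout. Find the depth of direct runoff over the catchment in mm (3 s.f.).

d ≈ 67.9 mm

Direct runoff: 0.0, 74.0, 271.0, 192.0, 136.0, 96.0, 68.0, 48.0, 34.0, 24.0, 17.0, 12.0, 0.0 m³/s; ΣQ_DR = 972.0 m³/s.
V = ΣQ_DR · Δt = 972.0 × 7200 s = 6.998 × 10^6 m³.
Over A = 103 km², depth = V / A = 67.9 mm.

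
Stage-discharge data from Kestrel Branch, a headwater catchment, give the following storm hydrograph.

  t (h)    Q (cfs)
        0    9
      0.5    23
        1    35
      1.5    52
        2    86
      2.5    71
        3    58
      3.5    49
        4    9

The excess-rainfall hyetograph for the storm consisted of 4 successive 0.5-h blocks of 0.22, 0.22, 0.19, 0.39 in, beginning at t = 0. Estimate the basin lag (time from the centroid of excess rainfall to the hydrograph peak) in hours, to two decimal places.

Centroid of excess rainfall: t_c = Σ P_i·t̄_i / ΣP_i = 1.1176 h (block centres at 0.25, 0.75, 1.25, 1.75 h).
Hydrograph peak occurs at t = 2 h, so basin lag t_L = 2 − 1.1176 = 0.88 h.

t_L ≈ 0.88 h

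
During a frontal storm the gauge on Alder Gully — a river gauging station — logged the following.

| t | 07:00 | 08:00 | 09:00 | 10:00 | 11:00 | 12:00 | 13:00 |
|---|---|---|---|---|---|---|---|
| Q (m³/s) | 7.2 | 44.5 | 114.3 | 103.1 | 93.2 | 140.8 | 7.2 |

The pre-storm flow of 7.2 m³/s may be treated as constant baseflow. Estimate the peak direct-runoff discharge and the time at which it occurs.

Subtracting baseflow gives direct-runoff ordinates: 0.0, 37.3, 107.1, 95.9, 86.0, 133.6, 0.0 m³/s.
The maximum is 133.6 m³/s, occurring at the reading for t = 12:00.

Q_p = 133.6 m³/s at t = 12:00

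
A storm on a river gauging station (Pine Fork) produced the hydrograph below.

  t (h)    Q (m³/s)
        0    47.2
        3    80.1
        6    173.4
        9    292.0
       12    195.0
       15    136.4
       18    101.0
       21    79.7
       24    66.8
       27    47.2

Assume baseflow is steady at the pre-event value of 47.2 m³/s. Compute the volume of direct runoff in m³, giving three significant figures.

V ≈ 8.07 × 10^6 m³

Direct-runoff ordinates (Q − Q_b): 0.0, 32.9, 126.2, 244.8, 147.8, 89.2, 53.8, 32.5, 19.6, 0.0 m³/s.
ΣQ_DR = 746.8 m³/s.
With Δt = 3 h = 10800 s, V = ΣQ_DR · Δt = 746.8 × 10800 = 8.07 × 10^6 m³.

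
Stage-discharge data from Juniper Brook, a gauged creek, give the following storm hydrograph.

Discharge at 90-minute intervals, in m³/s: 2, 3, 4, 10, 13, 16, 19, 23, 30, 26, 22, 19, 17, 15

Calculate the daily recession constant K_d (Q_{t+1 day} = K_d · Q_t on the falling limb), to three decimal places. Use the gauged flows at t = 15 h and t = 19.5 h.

K_d ≈ 0.130

Between t = 15 h and t = 19.5 h the flow falls from 22 to 15 m³/s over 3×1.5 h = 4.5 h.
Per-interval ratio K = (15/22)^(1/3) = 0.8801; K_d = K^(24/1.5) = 0.130.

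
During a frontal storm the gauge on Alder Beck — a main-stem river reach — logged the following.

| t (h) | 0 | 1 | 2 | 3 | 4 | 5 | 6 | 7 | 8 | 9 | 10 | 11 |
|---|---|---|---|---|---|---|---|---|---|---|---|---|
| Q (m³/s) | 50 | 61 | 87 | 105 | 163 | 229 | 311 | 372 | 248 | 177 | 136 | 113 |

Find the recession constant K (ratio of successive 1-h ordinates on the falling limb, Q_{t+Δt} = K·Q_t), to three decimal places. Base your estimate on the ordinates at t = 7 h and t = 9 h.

K ≈ 0.690

Using the recession-limb readings at t = 7 h and t = 9 h: Q falls from 372 to 177 m³/s over 2 intervals.
K = (Q₂/Q₁)^(1/2) = (177/372)^(1/2) = 0.690.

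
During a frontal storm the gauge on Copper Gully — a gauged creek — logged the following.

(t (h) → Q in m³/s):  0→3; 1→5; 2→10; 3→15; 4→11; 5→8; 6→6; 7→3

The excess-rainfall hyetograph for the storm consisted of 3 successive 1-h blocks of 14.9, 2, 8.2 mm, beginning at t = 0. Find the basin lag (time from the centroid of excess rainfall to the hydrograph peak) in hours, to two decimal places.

t_L ≈ 1.77 h

Centroid of excess rainfall: t_c = Σ P_i·t̄_i / ΣP_i = 1.2331 h (block centres at 0.5, 1.5, 2.5 h).
Hydrograph peak occurs at t = 3 h, so basin lag t_L = 3 − 1.2331 = 1.77 h.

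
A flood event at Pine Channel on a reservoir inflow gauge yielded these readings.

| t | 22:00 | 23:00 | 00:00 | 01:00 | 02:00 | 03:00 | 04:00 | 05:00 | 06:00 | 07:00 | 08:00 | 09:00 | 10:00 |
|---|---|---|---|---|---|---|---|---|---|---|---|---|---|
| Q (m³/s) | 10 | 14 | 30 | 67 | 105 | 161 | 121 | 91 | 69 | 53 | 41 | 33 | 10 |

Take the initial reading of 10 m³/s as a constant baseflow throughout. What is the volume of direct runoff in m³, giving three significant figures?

Direct-runoff ordinates (Q − Q_b): 0.0, 4.0, 20.0, 57.0, 95.0, 151.0, 111.0, 81.0, 59.0, 43.0, 31.0, 23.0, 0.0 m³/s.
ΣQ_DR = 675.0 m³/s.
With Δt = 1 h = 3600 s, V = ΣQ_DR · Δt = 675.0 × 3600 = 2.43 × 10^6 m³.

V ≈ 2.43 × 10^6 m³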